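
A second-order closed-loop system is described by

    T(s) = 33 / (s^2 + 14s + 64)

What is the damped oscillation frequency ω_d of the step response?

Comparing s^2 + 14s + 64 to s^2 + 2ζωₙs + ωₙ²: ωₙ = 8 rad/s and ζ = 14/(2·8) = 0.875.
ζωₙ = 14/2 = 7, so ω_d = ωₙ√(1−ζ²) = √(ωₙ² − (ζωₙ)²) = √(64 − 7²) = √15 ≈ 3.873 rad/s.

ω_d ≈ 3.873 rad/s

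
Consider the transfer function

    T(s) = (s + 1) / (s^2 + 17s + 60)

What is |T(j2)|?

Substitute s = j2: numerator = 1 + j2, denominator = 56 + j34.
|T(j2)| = |1 + j2| / |56 + j34| = 2.2361 / 65.513 ≈ 0.03413.

|T(j2)| ≈ 0.03413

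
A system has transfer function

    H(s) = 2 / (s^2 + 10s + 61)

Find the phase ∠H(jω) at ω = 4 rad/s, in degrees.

At s = j4: numerator = 2, denominator = 45 + j40.
∠H = ∠num − ∠den = 0° − (41.634°) = -41.63°.

∠H(j4) ≈ -41.63°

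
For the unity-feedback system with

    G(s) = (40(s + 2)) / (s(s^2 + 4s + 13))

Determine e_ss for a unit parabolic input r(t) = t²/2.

G(s) has one pole at the origin.
This is a Type 1 system; Ka = lim_{s→0} s^2·G(s) = 0, so the steady-state error for a parabola input is infinite.

e_ss = ∞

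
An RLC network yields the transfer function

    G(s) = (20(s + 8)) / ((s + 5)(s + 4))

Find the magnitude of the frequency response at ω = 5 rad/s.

Substitute s = j5: numerator = 160 + j100, denominator = -5 + j45.
|G(j5)| = |160 + j100| / |-5 + j45| = 188.68 / 45.277 ≈ 4.167.

|G(j5)| ≈ 4.167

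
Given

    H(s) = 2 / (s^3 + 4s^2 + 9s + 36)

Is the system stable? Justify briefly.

marginally stable

The denominator s^3 + 4s^2 + 9s + 36 factors as (s^2 + 9)(s + 4), giving poles at s = 3j, -3j, -4.
Since the simple pole(s) at s = ±3j lie on the jω-axis with none in the right half-plane, the system is marginally stable.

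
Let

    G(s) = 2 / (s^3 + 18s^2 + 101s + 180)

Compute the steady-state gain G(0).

Set s = 0: G(0) = (2) / (180) = 1/90.

G(0) = 1/90 ≈ 0.01111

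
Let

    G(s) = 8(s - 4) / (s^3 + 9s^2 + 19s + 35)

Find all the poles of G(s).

The poles are the roots of the denominator s^3 + 9s^2 + 19s + 35 = 0.
Trying s = -7: the polynomial evaluates to 0, so (s + 7) is a factor.
Dividing out leaves s^2 + 2s + 5 = 0.
The quadratic formula then gives s = -1 ± 2j.

s = -1 + 2j, -1 - 2j, -7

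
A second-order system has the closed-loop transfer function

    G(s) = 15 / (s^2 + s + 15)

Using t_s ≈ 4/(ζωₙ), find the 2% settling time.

t_s ≈ 8 s

Comparing s^2 + s + 15 to s^2 + 2ζωₙs + ωₙ²: ωₙ = √15 ≈ 3.873 rad/s and ζ = 1/(2·√15) ≈ 0.1291.
ζωₙ = 1/2 = 0.5, so t_s ≈ 4/(ζωₙ) = 4/0.5 = 8 s.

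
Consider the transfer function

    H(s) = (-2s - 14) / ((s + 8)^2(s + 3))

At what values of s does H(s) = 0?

Set the numerator to zero: -2s - 14 = 0, i.e. -2·(s + 7) = 0.
So s = -7.

s = -7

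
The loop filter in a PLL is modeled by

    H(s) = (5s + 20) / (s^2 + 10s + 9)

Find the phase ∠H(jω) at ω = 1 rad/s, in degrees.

∠H(j1) ≈ -37.30°

At s = j1: numerator = 20 + j5, denominator = 8 + j10.
∠H = ∠num − ∠den = 14.036° − (51.340°) = -37.30°.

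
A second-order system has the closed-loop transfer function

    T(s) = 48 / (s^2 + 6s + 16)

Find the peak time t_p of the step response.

Comparing s^2 + 6s + 16 to s^2 + 2ζωₙs + ωₙ²: ωₙ = 4 rad/s and ζ = 6/(2·4) = 0.75.
ζωₙ = 6/2 = 3, so ω_d = ωₙ√(1−ζ²) = √(ωₙ² − (ζωₙ)²) = √(16 − 3²) = √7 ≈ 2.646 rad/s.
t_p = π/ω_d = π/2.646 ≈ 1.187 s.

t_p ≈ 1.187 s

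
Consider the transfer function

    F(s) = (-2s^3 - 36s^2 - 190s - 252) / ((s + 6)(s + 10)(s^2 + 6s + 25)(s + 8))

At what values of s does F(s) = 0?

Set the numerator to zero: -2s^3 - 36s^2 - 190s - 252 = 0, i.e. -2·(s^3 + 18s^2 + 95s + 126) = 0.
Factoring: (s + 9)(s + 2)(s + 7) = 0.

s = -9, -2, -7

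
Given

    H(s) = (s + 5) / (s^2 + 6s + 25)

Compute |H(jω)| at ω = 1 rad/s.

Substitute s = j1: numerator = 5 + j1, denominator = 24 + j6.
|H(j1)| = |5 + j1| / |24 + j6| = 5.0990 / 24.739 ≈ 0.2061.

|H(j1)| ≈ 0.2061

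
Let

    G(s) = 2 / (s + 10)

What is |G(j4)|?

|G(j4)| ≈ 0.1857

Substitute s = j4: numerator = 2, denominator = 10 + j4.
|G(j4)| = |2| / |10 + j4| = 2 / 10.770 ≈ 0.1857.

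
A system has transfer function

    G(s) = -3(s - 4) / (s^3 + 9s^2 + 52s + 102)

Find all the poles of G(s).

s = -3 ± 5j, -3

The poles are the roots of the denominator s^3 + 9s^2 + 52s + 102 = 0.
Trying s = -3: the polynomial evaluates to 0, so (s + 3) is a factor.
Dividing out leaves s^2 + 6s + 34 = 0.
The quadratic formula then gives s = -3 ± 5j.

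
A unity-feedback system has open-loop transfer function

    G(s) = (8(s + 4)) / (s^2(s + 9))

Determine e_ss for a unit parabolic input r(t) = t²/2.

e_ss = 0.2812

G(s) has 2 poles at the origin.
This is a Type 2 system. Ka = lim_{s→0} s^2·G(s) = 32/9.
e_ss = 1/Ka = 1/(32/9) = 9/32 ≈ 0.2812.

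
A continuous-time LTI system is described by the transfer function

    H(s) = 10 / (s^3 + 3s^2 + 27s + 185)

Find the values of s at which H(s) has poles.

The poles are the roots of the denominator s^3 + 3s^2 + 27s + 185 = 0.
Trying s = -5: the polynomial evaluates to 0, so (s + 5) is a factor.
Dividing out leaves s^2 - 2s + 37 = 0.
The quadratic formula then gives s = 1 ± 6j.

s = -5, 1 ± 6j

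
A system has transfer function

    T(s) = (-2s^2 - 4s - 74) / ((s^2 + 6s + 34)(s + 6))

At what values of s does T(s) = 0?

s = -1 ± 6j

Set the numerator to zero: -2s^2 - 4s - 74 = 0, i.e. -2·(s^2 + 2s + 37) = 0.
Factoring: (s^2 + 2s + 37) = 0.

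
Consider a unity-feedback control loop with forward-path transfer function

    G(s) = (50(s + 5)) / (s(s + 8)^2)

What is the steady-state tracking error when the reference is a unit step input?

G(s) has one pole at the origin.
This is a Type 1 system; for a step input the steady-state error is zero.

e_ss = 0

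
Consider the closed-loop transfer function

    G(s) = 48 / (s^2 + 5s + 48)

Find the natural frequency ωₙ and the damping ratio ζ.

ωₙ ≈ 6.928 rad/s, ζ ≈ 0.3608

Compare the denominator to the standard form s^2 + 2ζωₙs + ωₙ².
ωₙ² = 48, so ωₙ = √48 ≈ 6.928 rad/s.
2ζωₙ = 5, so ζ = 5/(2·√48) ≈ 0.3608.
With ζ = 0.3608 the response is underdamped.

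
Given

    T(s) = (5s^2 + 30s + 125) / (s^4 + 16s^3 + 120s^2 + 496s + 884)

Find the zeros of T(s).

s = -3 ± 4j

Set the numerator to zero: 5s^2 + 30s + 125 = 0, i.e. 5·(s^2 + 6s + 25) = 0.
Factoring: (s^2 + 6s + 25) = 0.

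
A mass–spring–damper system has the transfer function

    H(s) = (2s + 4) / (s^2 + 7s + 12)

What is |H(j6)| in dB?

Substitute s = j6: numerator = 4 + j12, denominator = -24 + j42.
|H(j6)| = |4 + j12| / |-24 + j42| = 12.649 / 48.374 ≈ 0.2615.
In decibels: 20·log₁₀(0.2615) ≈ -11.7 dB.

|H(j6)|_dB ≈ -11.7 dB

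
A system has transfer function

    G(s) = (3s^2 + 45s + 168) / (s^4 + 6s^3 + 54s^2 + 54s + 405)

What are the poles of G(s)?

s = 3j, -3j, -3 + 6j, -3 - 6j

The poles are the roots of the denominator s^4 + 6s^3 + 54s^2 + 54s + 405 = 0.
No real roots exist; factor into two real quadratics: (s^2 + 9)(s^2 + 6s + 45) = 0.
Each quadratic gives a conjugate pair via the quadratic formula.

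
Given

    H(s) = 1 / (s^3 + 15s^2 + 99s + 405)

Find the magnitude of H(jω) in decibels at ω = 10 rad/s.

|H(j10)|_dB ≈ -60.8 dB

Substitute s = j10: numerator = 1, denominator = -1095 - j10.
|H(j10)| = |1| / |-1095 - j10| = 1 / 1095.0 ≈ 0.0009132.
In decibels: 20·log₁₀(0.0009132) ≈ -60.8 dB.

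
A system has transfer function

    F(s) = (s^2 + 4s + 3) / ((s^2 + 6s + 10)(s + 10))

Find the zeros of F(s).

s = -1, -3

Set the numerator to zero: s^2 + 4s + 3 = 0.
Factoring: (s + 1)(s + 3) = 0.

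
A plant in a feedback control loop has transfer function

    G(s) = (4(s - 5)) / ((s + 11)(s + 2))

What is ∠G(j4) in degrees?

At s = j4: numerator = -20 + j16, denominator = 6 + j52.
∠G = ∠num − ∠den = 141.34° − (83.418°) = 57.92°.

∠G(j4) ≈ 57.92°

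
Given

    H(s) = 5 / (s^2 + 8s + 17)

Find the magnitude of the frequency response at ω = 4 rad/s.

Substitute s = j4: numerator = 5, denominator = 1 + j32.
|H(j4)| = |5| / |1 + j32| = 5 / 32.016 ≈ 0.1562.

|H(j4)| ≈ 0.1562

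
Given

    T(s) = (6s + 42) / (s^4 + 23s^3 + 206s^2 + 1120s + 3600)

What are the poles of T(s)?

s = -2 ± 6j, -9, -10

The poles are the roots of the denominator s^4 + 23s^3 + 206s^2 + 1120s + 3600 = 0.
Trying s = -9: the polynomial evaluates to 0, so (s + 9) is a factor.
Dividing out leaves s^3 + 14s^2 + 80s + 400 = 0.
This factors further as (s^2 + 4s + 40)(s + 10) = 0.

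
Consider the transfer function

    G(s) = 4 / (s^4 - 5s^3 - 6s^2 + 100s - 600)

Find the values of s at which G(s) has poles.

s = 6, 2 + 4j, 2 - 4j, -5

The poles are the roots of the denominator s^4 - 5s^3 - 6s^2 + 100s - 600 = 0.
Trying s = 6: the polynomial evaluates to 0, so (s - 6) is a factor.
Dividing out leaves s^3 + s^2 + 100 = 0.
This factors further as (s^2 - 4s + 20)(s + 5) = 0.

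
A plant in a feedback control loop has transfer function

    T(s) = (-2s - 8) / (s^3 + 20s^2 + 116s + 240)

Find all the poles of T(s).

The poles are the roots of the denominator s^3 + 20s^2 + 116s + 240 = 0.
Trying s = -12: the polynomial evaluates to 0, so (s + 12) is a factor.
Dividing out leaves s^2 + 8s + 20 = 0.
The quadratic formula then gives s = -4 ± 2j.

s = -4 + 2j, -4 - 2j, -12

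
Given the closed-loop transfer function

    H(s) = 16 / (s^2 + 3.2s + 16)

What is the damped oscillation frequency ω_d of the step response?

Comparing s^2 + 3.2s + 16 to s^2 + 2ζωₙs + ωₙ²: ωₙ = 4 rad/s and ζ = 3.2/(2·4) = 0.4.
ζωₙ = 3.2/2 = 1.6, so ω_d = ωₙ√(1−ζ²) = √(ωₙ² − (ζωₙ)²) = √(16 − 1.6²) = √13.44 ≈ 3.666 rad/s.

ω_d ≈ 3.666 rad/s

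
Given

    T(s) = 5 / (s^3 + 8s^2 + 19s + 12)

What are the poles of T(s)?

s = -4, -1, -3

The poles are the roots of the denominator s^3 + 8s^2 + 19s + 12 = 0.
Trying s = -4: the polynomial evaluates to 0, so (s + 4) is a factor.
Dividing out leaves s^2 + 4s + 3 = 0.
Factoring the quadratic: (s + 1)(s + 3) = 0.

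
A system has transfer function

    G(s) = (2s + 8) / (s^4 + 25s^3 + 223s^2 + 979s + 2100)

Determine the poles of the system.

s = -3 ± 4j, -7, -12

The poles are the roots of the denominator s^4 + 25s^3 + 223s^2 + 979s + 2100 = 0.
Trying s = -7: the polynomial evaluates to 0, so (s + 7) is a factor.
Dividing out leaves s^3 + 18s^2 + 97s + 300 = 0.
This factors further as (s^2 + 6s + 25)(s + 12) = 0.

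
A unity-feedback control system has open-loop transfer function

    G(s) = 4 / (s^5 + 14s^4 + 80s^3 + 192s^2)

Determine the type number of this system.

Factor s from the denominator: s^5 + 14s^4 + 80s^3 + 192s^2 = s^2·(s^3 + 14s^2 + 80s + 192).
There are 2 poles at the origin, so the system is Type 2.

Type 2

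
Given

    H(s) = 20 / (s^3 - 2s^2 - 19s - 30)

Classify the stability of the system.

The denominator s^3 - 2s^2 - 19s - 30 factors as (s^2 + 4s + 5)(s - 6), giving poles at s = -2 ± j, 6.
Since the pole(s) at s = 6 lie in the right half-plane, the system is unstable.

unstable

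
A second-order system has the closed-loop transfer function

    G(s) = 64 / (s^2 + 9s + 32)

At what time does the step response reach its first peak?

t_p ≈ 0.9165 s

Comparing s^2 + 9s + 32 to s^2 + 2ζωₙs + ωₙ²: ωₙ = √32 ≈ 5.657 rad/s and ζ = 9/(2·√32) ≈ 0.7955.
ζωₙ = 9/2 = 4.5, so ω_d = ωₙ√(1−ζ²) = √(ωₙ² − (ζωₙ)²) = √(32 − 4.5²) = √11.75 ≈ 3.428 rad/s.
t_p = π/ω_d = π/3.428 ≈ 0.9165 s.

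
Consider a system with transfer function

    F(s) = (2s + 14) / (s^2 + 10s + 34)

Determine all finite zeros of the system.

Set the numerator to zero: 2s + 14 = 0, i.e. 2·(s + 7) = 0.
So s = -7.

s = -7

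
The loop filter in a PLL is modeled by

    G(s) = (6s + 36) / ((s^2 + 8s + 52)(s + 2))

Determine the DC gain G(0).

Set s = 0: G(0) = (36) / (104) = 9/26.

G(0) = 9/26 ≈ 0.3462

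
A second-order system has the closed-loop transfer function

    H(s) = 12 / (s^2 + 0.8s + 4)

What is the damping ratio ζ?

ζ = 0.2

Compare the denominator to the standard form s^2 + 2ζωₙs + ωₙ².
ωₙ² = 4, so ωₙ = 2 rad/s.
2ζωₙ = 0.8, so ζ = 0.8/(2·2) = 0.2.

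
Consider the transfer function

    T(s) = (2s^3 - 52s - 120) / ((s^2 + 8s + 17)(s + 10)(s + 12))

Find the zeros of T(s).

Set the numerator to zero: 2s^3 - 52s - 120 = 0, i.e. 2·(s^3 - 26s - 60) = 0.
Factoring: (s - 6)(s^2 + 6s + 10) = 0.

s = 6, -3 + j, -3 - j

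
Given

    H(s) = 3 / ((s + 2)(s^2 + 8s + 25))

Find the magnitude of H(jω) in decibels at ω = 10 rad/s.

Substitute s = j10: numerator = 3, denominator = -950 - j590.
|H(j10)| = |3| / |-950 - j590| = 3 / 1118.3 ≈ 0.002683.
In decibels: 20·log₁₀(0.002683) ≈ -51.4 dB.

|H(j10)|_dB ≈ -51.4 dB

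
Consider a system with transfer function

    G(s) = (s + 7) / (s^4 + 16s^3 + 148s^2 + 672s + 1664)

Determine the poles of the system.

s = -4 ± 6j, -4 ± 4j

The poles are the roots of the denominator s^4 + 16s^3 + 148s^2 + 672s + 1664 = 0.
No real roots exist; factor into two real quadratics: (s^2 + 8s + 52)(s^2 + 8s + 32) = 0.
Each quadratic gives a conjugate pair via the quadratic formula.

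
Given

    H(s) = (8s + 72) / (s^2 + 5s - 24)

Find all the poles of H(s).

s = 3, -8

The poles are the roots of the denominator s^2 + 5s - 24 = 0.
Factoring: (s - 3)(s + 8) = 0, so s = 3 and s = -8.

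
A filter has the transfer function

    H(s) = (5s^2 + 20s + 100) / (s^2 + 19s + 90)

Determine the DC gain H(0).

H(0) = 10/9 ≈ 1.111

Set s = 0: H(0) = (100) / (90) = 10/9.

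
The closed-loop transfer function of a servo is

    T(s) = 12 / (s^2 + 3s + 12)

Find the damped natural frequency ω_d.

Comparing s^2 + 3s + 12 to s^2 + 2ζωₙs + ωₙ²: ωₙ = √12 ≈ 3.464 rad/s and ζ = 3/(2·√12) ≈ 0.4330.
ζωₙ = 3/2 = 1.5, so ω_d = ωₙ√(1−ζ²) = √(ωₙ² − (ζωₙ)²) = √(12 − 1.5²) = √9.75 ≈ 3.122 rad/s.

ω_d ≈ 3.122 rad/s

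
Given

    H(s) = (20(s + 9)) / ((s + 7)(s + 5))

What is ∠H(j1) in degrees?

At s = j1: numerator = 180 + j20, denominator = 34 + j12.
∠H = ∠num − ∠den = 6.3402° − (19.440°) = -13.10°.

∠H(j1) ≈ -13.10°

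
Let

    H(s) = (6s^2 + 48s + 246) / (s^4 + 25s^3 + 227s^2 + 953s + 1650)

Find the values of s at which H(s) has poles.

The poles are the roots of the denominator s^4 + 25s^3 + 227s^2 + 953s + 1650 = 0.
Trying s = -11: the polynomial evaluates to 0, so (s + 11) is a factor.
Dividing out leaves s^3 + 14s^2 + 73s + 150 = 0.
This factors further as (s^2 + 8s + 25)(s + 6) = 0.

s = -4 ± 3j, -11, -6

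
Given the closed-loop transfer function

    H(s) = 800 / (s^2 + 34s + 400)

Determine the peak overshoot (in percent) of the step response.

%OS ≈ 0.629%

Comparing s^2 + 34s + 400 to s^2 + 2ζωₙs + ωₙ²: ωₙ = 20 rad/s and ζ = 34/(2·20) = 0.85.
%OS = 100·exp(−πζ/√(1−ζ²)) = 100·exp(−π·0.85/√(1−0.85²)) ≈ 0.629%.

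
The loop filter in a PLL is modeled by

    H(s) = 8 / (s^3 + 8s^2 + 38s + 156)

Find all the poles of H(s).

The poles are the roots of the denominator s^3 + 8s^2 + 38s + 156 = 0.
Trying s = -6: the polynomial evaluates to 0, so (s + 6) is a factor.
Dividing out leaves s^2 + 2s + 26 = 0.
The quadratic formula then gives s = -1 ± 5j.

s = -1 + 5j, -1 - 5j, -6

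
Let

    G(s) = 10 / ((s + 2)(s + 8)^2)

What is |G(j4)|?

|G(j4)| ≈ 0.02795

Substitute s = j4: numerator = 10, denominator = -160 + j320.
|G(j4)| = |10| / |-160 + j320| = 10 / 357.77 ≈ 0.02795.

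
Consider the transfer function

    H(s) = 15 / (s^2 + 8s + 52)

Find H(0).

H(0) = 15/52 ≈ 0.2885

Set s = 0: H(0) = (15) / (52) = 15/52.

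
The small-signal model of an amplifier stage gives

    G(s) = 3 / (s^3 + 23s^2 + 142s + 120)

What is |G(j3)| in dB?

Substitute s = j3: numerator = 3, denominator = -87 + j399.
|G(j3)| = |3| / |-87 + j399| = 3 / 408.37 ≈ 0.007346.
In decibels: 20·log₁₀(0.007346) ≈ -42.7 dB.

|G(j3)|_dB ≈ -42.7 dB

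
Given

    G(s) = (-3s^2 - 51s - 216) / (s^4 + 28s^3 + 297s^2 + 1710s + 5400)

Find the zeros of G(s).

Set the numerator to zero: -3s^2 - 51s - 216 = 0, i.e. -3·(s^2 + 17s + 72) = 0.
Factoring: (s + 8)(s + 9) = 0.

s = -8, -9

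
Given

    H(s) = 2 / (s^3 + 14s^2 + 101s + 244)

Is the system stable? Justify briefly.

The denominator s^3 + 14s^2 + 101s + 244 factors as (s + 4)(s^2 + 10s + 61), giving poles at s = -4, -5 ± 6j.
Since all poles lie strictly in the left half-plane, the system is stable.

stable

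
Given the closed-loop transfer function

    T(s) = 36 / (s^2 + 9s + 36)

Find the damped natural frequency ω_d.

ω_d ≈ 3.969 rad/s

Comparing s^2 + 9s + 36 to s^2 + 2ζωₙs + ωₙ²: ωₙ = 6 rad/s and ζ = 9/(2·6) = 0.75.
ζωₙ = 9/2 = 4.5, so ω_d = ωₙ√(1−ζ²) = √(ωₙ² − (ζωₙ)²) = √(36 − 4.5²) = √15.75 ≈ 3.969 rad/s.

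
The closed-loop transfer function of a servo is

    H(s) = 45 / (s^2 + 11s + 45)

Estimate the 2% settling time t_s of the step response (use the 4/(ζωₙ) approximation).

Comparing s^2 + 11s + 45 to s^2 + 2ζωₙs + ωₙ²: ωₙ = √45 ≈ 6.708 rad/s and ζ = 11/(2·√45) ≈ 0.8199.
ζωₙ = 11/2 = 5.5, so t_s ≈ 4/(ζωₙ) = 4/5.5 ≈ 0.7273 s.

t_s ≈ 0.7273 s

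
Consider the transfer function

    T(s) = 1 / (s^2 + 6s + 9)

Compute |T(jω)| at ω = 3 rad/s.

|T(j3)| ≈ 0.05556

Substitute s = j3: numerator = 1, denominator = j18.
|T(j3)| = |1| / |j18| = 1 / 18 ≈ 0.05556.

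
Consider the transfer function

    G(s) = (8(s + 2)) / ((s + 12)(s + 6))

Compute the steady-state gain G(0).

G(0) = 2/9 ≈ 0.2222

At s = 0 each factor (s + a) contributes a and each (s^2 + bs + c) contributes c.
G(0) = 8·(2) / ((12) · (6)) = 16/72 = 2/9.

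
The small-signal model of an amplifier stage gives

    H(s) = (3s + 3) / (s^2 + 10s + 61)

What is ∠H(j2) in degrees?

At s = j2: numerator = 3 + j6, denominator = 57 + j20.
∠H = ∠num − ∠den = 63.435° − (19.335°) = 44.10°.

∠H(j2) ≈ 44.10°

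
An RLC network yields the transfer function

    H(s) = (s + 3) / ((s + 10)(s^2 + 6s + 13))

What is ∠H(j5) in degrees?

At s = j5: numerator = 3 + j5, denominator = -270 + j240.
∠H = ∠num − ∠den = 59.036° − (138.37°) = -79.33°.

∠H(j5) ≈ -79.33°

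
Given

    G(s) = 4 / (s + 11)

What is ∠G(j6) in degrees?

At s = j6: numerator = 4, denominator = 11 + j6.
∠G = ∠num − ∠den = 0° − (28.610°) = -28.61°.

∠G(j6) ≈ -28.61°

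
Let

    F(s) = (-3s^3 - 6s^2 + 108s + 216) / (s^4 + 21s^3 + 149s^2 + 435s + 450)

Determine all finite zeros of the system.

Set the numerator to zero: -3s^3 - 6s^2 + 108s + 216 = 0, i.e. -3·(s^3 + 2s^2 - 36s - 72) = 0.
Factoring: (s - 6)(s + 6)(s + 2) = 0.

s = 6, -6, -2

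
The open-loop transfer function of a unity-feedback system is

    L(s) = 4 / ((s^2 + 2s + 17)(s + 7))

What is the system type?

The denominator has no factor of s at the origin — no free integrator — so this is a Type 0 system.

Type 0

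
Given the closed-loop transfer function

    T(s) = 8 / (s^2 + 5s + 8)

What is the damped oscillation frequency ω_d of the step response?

ω_d ≈ 1.323 rad/s

Comparing s^2 + 5s + 8 to s^2 + 2ζωₙs + ωₙ²: ωₙ = √8 ≈ 2.828 rad/s and ζ = 5/(2·√8) ≈ 0.8839.
ζωₙ = 5/2 = 2.5, so ω_d = ωₙ√(1−ζ²) = √(ωₙ² − (ζωₙ)²) = √(8 − 2.5²) = √1.75 ≈ 1.323 rad/s.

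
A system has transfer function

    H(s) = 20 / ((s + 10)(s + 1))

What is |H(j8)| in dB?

|H(j8)|_dB ≈ -14.3 dB

Substitute s = j8: numerator = 20, denominator = -54 + j88.
|H(j8)| = |20| / |-54 + j88| = 20 / 103.25 ≈ 0.1937.
In decibels: 20·log₁₀(0.1937) ≈ -14.3 dB.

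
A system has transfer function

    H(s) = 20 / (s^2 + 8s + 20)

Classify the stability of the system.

The denominator s^2 + 8s + 20 factors as (s^2 + 8s + 20), giving poles at s = -4 ± 2j.
Since all poles lie strictly in the left half-plane, the system is stable.

stable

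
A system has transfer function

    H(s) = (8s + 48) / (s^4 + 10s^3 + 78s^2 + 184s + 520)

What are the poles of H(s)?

s = -4 ± 6j, -1 ± 3j

The poles are the roots of the denominator s^4 + 10s^3 + 78s^2 + 184s + 520 = 0.
No real roots exist; factor into two real quadratics: (s^2 + 8s + 52)(s^2 + 2s + 10) = 0.
Each quadratic gives a conjugate pair via the quadratic formula.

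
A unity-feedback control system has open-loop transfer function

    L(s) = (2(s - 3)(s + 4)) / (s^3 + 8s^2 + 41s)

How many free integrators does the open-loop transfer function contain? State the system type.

Type 1

The denominator has 1 factor of s at the origin (free integrator), so this is a Type 1 system.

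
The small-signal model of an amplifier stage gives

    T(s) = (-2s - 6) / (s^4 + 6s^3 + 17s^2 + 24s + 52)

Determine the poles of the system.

s = 2j, -2j, -3 + 2j, -3 - 2j

The poles are the roots of the denominator s^4 + 6s^3 + 17s^2 + 24s + 52 = 0.
No real roots exist; factor into two real quadratics: (s^2 + 4)(s^2 + 6s + 13) = 0.
Each quadratic gives a conjugate pair via the quadratic formula.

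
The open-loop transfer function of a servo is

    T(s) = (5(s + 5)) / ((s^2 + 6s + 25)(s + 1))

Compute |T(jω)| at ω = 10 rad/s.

Substitute s = j10: numerator = 25 + j50, denominator = -675 - j690.
|T(j10)| = |25 + j50| / |-675 - j690| = 55.902 / 965.26 ≈ 0.05791.

|T(j10)| ≈ 0.05791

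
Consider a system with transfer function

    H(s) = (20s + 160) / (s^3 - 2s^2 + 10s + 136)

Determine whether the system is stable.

The denominator s^3 - 2s^2 + 10s + 136 factors as (s + 4)(s^2 - 6s + 34), giving poles at s = -4, 3 ± 5j.
Since the pole(s) at s = 3 ± 5j lie in the right half-plane, the system is unstable.

unstable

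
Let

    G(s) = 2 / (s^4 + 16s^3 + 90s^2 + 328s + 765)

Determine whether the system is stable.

stable

The denominator s^4 + 16s^3 + 90s^2 + 328s + 765 factors as (s + 9)(s^2 + 2s + 17)(s + 5), giving poles at s = -9, -1 ± 4j, -5.
Since all poles lie strictly in the left half-plane, the system is stable.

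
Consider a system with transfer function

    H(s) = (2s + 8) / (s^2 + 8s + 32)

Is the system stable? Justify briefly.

stable

The denominator s^2 + 8s + 32 factors as (s^2 + 8s + 32), giving poles at s = -4 ± 4j.
Since all poles lie strictly in the left half-plane, the system is stable.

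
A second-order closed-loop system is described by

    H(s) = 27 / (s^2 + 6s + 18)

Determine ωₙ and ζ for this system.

ωₙ ≈ 4.243 rad/s, ζ ≈ 0.7071

Compare the denominator to the standard form s^2 + 2ζωₙs + ωₙ².
ωₙ² = 18, so ωₙ = √18 ≈ 4.243 rad/s.
2ζωₙ = 6, so ζ = 6/(2·√18) ≈ 0.7071.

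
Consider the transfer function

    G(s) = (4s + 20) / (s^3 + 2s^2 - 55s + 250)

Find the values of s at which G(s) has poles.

s = 4 + 3j, 4 - 3j, -10

The poles are the roots of the denominator s^3 + 2s^2 - 55s + 250 = 0.
Trying s = -10: the polynomial evaluates to 0, so (s + 10) is a factor.
Dividing out leaves s^2 - 8s + 25 = 0.
The quadratic formula then gives s = 4 ± 3j.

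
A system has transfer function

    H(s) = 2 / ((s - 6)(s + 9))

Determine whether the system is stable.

The poles can be read from the denominator factors: s = 6, -9.
Since the pole(s) at s = 6 lie in the right half-plane, the system is unstable.

unstable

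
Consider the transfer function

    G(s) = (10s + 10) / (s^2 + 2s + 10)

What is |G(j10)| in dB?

Substitute s = j10: numerator = 10 + j100, denominator = -90 + j20.
|G(j10)| = |10 + j100| / |-90 + j20| = 100.50 / 92.195 ≈ 1.090.
In decibels: 20·log₁₀(1.090) ≈ 0.749 dB.

|G(j10)|_dB ≈ 0.749 dB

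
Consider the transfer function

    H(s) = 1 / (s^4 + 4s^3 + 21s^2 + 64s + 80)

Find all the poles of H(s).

s = 4j, -4j, -2 + j, -2 - j

The poles are the roots of the denominator s^4 + 4s^3 + 21s^2 + 64s + 80 = 0.
No real roots exist; factor into two real quadratics: (s^2 + 16)(s^2 + 4s + 5) = 0.
Each quadratic gives a conjugate pair via the quadratic formula.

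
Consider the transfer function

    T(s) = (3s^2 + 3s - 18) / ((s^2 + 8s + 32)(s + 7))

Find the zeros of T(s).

s = -3, 2

Set the numerator to zero: 3s^2 + 3s - 18 = 0, i.e. 3·(s^2 + s - 6) = 0.
Factoring: (s + 3)(s - 2) = 0.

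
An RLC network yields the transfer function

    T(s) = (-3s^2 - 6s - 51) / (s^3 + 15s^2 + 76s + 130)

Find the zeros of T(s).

Set the numerator to zero: -3s^2 - 6s - 51 = 0, i.e. -3·(s^2 + 2s + 17) = 0.
Factoring: (s^2 + 2s + 17) = 0.

s = -1 + 4j, -1 - 4j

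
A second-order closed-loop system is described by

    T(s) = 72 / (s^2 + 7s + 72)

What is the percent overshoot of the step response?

%OS ≈ 24.1%

Comparing s^2 + 7s + 72 to s^2 + 2ζωₙs + ωₙ²: ωₙ = √72 ≈ 8.485 rad/s and ζ = 7/(2·√72) ≈ 0.4125.
%OS = 100·exp(−πζ/√(1−ζ²)) = 100·exp(−π·0.4125/√(1−0.4125²)) ≈ 24.1%.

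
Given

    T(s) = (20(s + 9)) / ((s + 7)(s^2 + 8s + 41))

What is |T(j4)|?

|T(j4)| ≈ 0.6017

Substitute s = j4: numerator = 180 + j80, denominator = 47 + j324.
|T(j4)| = |180 + j80| / |47 + j324| = 196.98 / 327.39 ≈ 0.6017.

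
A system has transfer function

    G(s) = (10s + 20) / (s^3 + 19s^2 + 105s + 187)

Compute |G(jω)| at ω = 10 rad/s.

|G(j10)| ≈ 0.05951

Substitute s = j10: numerator = 20 + j100, denominator = -1713 + j50.
|G(j10)| = |20 + j100| / |-1713 + j50| = 101.98 / 1713.7 ≈ 0.05951.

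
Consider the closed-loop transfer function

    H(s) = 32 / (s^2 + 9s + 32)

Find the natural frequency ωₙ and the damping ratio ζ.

ωₙ ≈ 5.657 rad/s, ζ ≈ 0.7955

Compare the denominator to the standard form s^2 + 2ζωₙs + ωₙ².
ωₙ² = 32, so ωₙ = √32 ≈ 5.657 rad/s.
2ζωₙ = 9, so ζ = 9/(2·√32) ≈ 0.7955.
With ζ = 0.7955 the response is underdamped.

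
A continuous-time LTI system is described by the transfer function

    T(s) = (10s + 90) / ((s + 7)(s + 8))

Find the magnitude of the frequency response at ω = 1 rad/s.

Substitute s = j1: numerator = 90 + j10, denominator = 55 + j15.
|T(j1)| = |90 + j10| / |55 + j15| = 90.554 / 57.009 ≈ 1.588.

|T(j1)| ≈ 1.588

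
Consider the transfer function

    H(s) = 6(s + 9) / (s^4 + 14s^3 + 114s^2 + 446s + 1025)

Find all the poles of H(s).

The poles are the roots of the denominator s^4 + 14s^3 + 114s^2 + 446s + 1025 = 0.
No real roots exist; factor into two real quadratics: (s^2 + 6s + 25)(s^2 + 8s + 41) = 0.
Each quadratic gives a conjugate pair via the quadratic formula.

s = -3 + 4j, -3 - 4j, -4 + 5j, -4 - 5j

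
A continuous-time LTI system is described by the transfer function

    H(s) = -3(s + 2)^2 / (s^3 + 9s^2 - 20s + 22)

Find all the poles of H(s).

The poles are the roots of the denominator s^3 + 9s^2 - 20s + 22 = 0.
Trying s = -11: the polynomial evaluates to 0, so (s + 11) is a factor.
Dividing out leaves s^2 - 2s + 2 = 0.
The quadratic formula then gives s = 1 ± 1j.

s = 1 + j, 1 - j, -11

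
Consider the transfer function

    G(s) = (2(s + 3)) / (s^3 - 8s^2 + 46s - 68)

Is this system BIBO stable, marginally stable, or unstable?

unstable

The denominator s^3 - 8s^2 + 46s - 68 factors as (s^2 - 6s + 34)(s - 2), giving poles at s = 3 + 5j, 3 - 5j, 2.
Since the pole(s) at s = 3 + 5j, 3 - 5j, 2 lie in the right half-plane, the system is unstable.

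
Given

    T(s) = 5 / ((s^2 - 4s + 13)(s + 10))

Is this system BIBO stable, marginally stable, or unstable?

The poles can be read from the denominator factors: s = 2 ± 3j, -10.
Since the pole(s) at s = 2 + 3j, 2 - 3j lie in the right half-plane, the system is unstable.

unstable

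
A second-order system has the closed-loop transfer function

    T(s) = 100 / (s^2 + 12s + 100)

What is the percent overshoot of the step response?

%OS ≈ 9.48%

Comparing s^2 + 12s + 100 to s^2 + 2ζωₙs + ωₙ²: ωₙ = 10 rad/s and ζ = 12/(2·10) = 0.6.
%OS = 100·exp(−πζ/√(1−ζ²)) = 100·exp(−π·0.6/√(1−0.6²)) ≈ 9.48%.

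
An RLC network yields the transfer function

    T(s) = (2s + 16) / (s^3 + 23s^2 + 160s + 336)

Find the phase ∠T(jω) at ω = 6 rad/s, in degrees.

∠T(j6) ≈ -86.61°

At s = j6: numerator = 16 + j12, denominator = -492 + j744.
∠T = ∠num − ∠den = 36.870° − (123.48°) = -86.61°.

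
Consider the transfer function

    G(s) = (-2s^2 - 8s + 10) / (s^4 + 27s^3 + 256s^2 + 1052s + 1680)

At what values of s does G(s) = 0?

s = 1, -5

Set the numerator to zero: -2s^2 - 8s + 10 = 0, i.e. -2·(s^2 + 4s - 5) = 0.
Factoring: (s - 1)(s + 5) = 0.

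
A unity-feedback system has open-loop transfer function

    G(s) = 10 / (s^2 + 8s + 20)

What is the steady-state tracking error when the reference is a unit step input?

G(s) has no poles at the origin.
This is a Type 0 system. Kp = lim_{s→0} G(s) = 10/20 = 1/2.
e_ss = 1/(1 + Kp) = 1/(1 + 1/2) = 2/3 ≈ 0.6667.

e_ss = 0.6667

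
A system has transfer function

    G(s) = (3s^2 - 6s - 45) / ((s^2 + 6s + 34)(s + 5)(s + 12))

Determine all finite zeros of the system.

Set the numerator to zero: 3s^2 - 6s - 45 = 0, i.e. 3·(s^2 - 2s - 15) = 0.
Factoring: (s - 5)(s + 3) = 0.

s = 5, -3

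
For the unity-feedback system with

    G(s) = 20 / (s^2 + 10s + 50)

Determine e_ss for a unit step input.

e_ss = 0.7143

G(s) has no poles at the origin.
This is a Type 0 system. Kp = lim_{s→0} G(s) = 20/50 = 2/5.
e_ss = 1/(1 + Kp) = 1/(1 + 2/5) = 5/7 ≈ 0.7143.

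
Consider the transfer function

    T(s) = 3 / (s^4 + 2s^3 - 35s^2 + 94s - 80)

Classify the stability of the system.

unstable

The denominator s^4 + 2s^3 - 35s^2 + 94s - 80 factors as (s^2 - 4s + 5)(s - 2)(s + 8), giving poles at s = 2 ± j, 2, -8.
Since the pole(s) at s = 2 + j, 2 - j, 2 lie in the right half-plane, the system is unstable.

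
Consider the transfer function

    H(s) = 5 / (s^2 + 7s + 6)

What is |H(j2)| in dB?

|H(j2)|_dB ≈ -9.03 dB

Substitute s = j2: numerator = 5, denominator = 2 + j14.
|H(j2)| = |5| / |2 + j14| = 5 / 14.142 ≈ 0.3536.
In decibels: 20·log₁₀(0.3536) ≈ -9.03 dB.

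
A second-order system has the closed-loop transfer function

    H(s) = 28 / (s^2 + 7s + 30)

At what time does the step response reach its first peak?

t_p ≈ 0.7457 s

Comparing s^2 + 7s + 30 to s^2 + 2ζωₙs + ωₙ²: ωₙ = √30 ≈ 5.477 rad/s and ζ = 7/(2·√30) ≈ 0.6390.
ζωₙ = 7/2 = 3.5, so ω_d = ωₙ√(1−ζ²) = √(ωₙ² − (ζωₙ)²) = √(30 − 3.5²) = √17.75 ≈ 4.213 rad/s.
t_p = π/ω_d = π/4.213 ≈ 0.7457 s.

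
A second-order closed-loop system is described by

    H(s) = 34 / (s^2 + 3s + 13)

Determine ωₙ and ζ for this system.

ωₙ ≈ 3.606 rad/s, ζ ≈ 0.4160

Compare the denominator to the standard form s^2 + 2ζωₙs + ωₙ².
ωₙ² = 13, so ωₙ = √13 ≈ 3.606 rad/s.
2ζωₙ = 3, so ζ = 3/(2·√13) ≈ 0.4160.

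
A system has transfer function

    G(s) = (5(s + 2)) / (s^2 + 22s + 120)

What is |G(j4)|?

Substitute s = j4: numerator = 10 + j20, denominator = 104 + j88.
|G(j4)| = |10 + j20| / |104 + j88| = 22.361 / 136.24 ≈ 0.1641.

|G(j4)| ≈ 0.1641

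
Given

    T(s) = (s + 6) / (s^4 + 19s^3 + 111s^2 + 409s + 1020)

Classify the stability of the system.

The denominator s^4 + 19s^3 + 111s^2 + 409s + 1020 factors as (s + 12)(s + 5)(s^2 + 2s + 17), giving poles at s = -12, -5, -1 + 4j, -1 - 4j.
Since all poles lie strictly in the left half-plane, the system is stable.

stable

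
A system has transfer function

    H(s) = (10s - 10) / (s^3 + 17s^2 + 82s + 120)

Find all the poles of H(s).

The poles are the roots of the denominator s^3 + 17s^2 + 82s + 120 = 0.
Trying s = -10: the polynomial evaluates to 0, so (s + 10) is a factor.
Dividing out leaves s^2 + 7s + 12 = 0.
Factoring the quadratic: (s + 3)(s + 4) = 0.

s = -10, -3, -4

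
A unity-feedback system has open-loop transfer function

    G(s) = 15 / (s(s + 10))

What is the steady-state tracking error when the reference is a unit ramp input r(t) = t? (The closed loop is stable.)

e_ss = 0.6667

G(s) has one pole at the origin.
This is a Type 1 system. Kv = lim_{s→0} s·G(s) = 15/10 = 3/2.
e_ss = 1/Kv = 1/(3/2) = 2/3 ≈ 0.6667.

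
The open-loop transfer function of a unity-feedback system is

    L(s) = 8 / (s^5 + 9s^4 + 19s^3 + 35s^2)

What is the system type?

Type 2

Factor s from the denominator: s^5 + 9s^4 + 19s^3 + 35s^2 = s^2·(s^3 + 9s^2 + 19s + 35).
There are 2 poles at the origin, so the system is Type 2.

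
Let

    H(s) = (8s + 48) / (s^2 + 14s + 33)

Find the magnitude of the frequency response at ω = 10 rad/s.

Substitute s = j10: numerator = 48 + j80, denominator = -67 + j140.
|H(j10)| = |48 + j80| / |-67 + j140| = 93.295 / 155.21 ≈ 0.6011.

|H(j10)| ≈ 0.6011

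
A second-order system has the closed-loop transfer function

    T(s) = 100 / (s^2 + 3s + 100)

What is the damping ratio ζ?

Compare the denominator to the standard form s^2 + 2ζωₙs + ωₙ².
ωₙ² = 100, so ωₙ = 10 rad/s.
2ζωₙ = 3, so ζ = 3/(2·10) = 0.15.
With ζ = 0.15 the response is underdamped.

ζ = 0.15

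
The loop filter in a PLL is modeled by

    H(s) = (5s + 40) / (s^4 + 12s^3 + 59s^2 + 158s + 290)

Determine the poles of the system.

The poles are the roots of the denominator s^4 + 12s^3 + 59s^2 + 158s + 290 = 0.
No real roots exist; factor into two real quadratics: (s^2 + 2s + 10)(s^2 + 10s + 29) = 0.
Each quadratic gives a conjugate pair via the quadratic formula.

s = -1 + 3j, -1 - 3j, -5 + 2j, -5 - 2j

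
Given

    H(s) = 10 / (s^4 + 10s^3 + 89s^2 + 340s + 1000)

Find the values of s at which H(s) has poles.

s = -3 + 4j, -3 - 4j, -2 + 6j, -2 - 6j

The poles are the roots of the denominator s^4 + 10s^3 + 89s^2 + 340s + 1000 = 0.
No real roots exist; factor into two real quadratics: (s^2 + 6s + 25)(s^2 + 4s + 40) = 0.
Each quadratic gives a conjugate pair via the quadratic formula.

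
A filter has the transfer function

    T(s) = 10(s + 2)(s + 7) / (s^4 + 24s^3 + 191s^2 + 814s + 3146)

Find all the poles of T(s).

s = -11, -1 ± 5j, -11

The poles are the roots of the denominator s^4 + 24s^3 + 191s^2 + 814s + 3146 = 0.
Trying s = -11: the polynomial evaluates to 0, so (s + 11) is a factor.
Dividing out leaves s^3 + 13s^2 + 48s + 286 = 0.
This factors further as (s^2 + 2s + 26)(s + 11) = 0.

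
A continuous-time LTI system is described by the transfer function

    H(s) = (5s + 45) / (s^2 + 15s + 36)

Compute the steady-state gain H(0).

Set s = 0: H(0) = (45) / (36) = 5/4.

H(0) = 5/4 ≈ 1.250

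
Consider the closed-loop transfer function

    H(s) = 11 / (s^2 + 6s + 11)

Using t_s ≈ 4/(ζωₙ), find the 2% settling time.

Comparing s^2 + 6s + 11 to s^2 + 2ζωₙs + ωₙ²: ωₙ = √11 ≈ 3.317 rad/s and ζ = 6/(2·√11) ≈ 0.9045.
ζωₙ = 6/2 = 3, so t_s ≈ 4/(ζωₙ) = 4/3 ≈ 1.333 s.

t_s ≈ 1.333 s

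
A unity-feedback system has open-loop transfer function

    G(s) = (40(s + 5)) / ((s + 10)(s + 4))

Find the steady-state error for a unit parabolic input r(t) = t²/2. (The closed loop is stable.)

G(s) has no poles at the origin.
This is a Type 0 system; Ka = lim_{s→0} s^2·G(s) = 0, so the steady-state error for a parabola input is infinite.

e_ss = ∞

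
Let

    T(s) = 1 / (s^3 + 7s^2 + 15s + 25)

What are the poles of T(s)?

s = -1 ± 2j, -5

The poles are the roots of the denominator s^3 + 7s^2 + 15s + 25 = 0.
Trying s = -5: the polynomial evaluates to 0, so (s + 5) is a factor.
Dividing out leaves s^2 + 2s + 5 = 0.
The quadratic formula then gives s = -1 ± 2j.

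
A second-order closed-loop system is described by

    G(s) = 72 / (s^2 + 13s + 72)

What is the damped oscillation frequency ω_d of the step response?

ω_d ≈ 5.454 rad/s

Comparing s^2 + 13s + 72 to s^2 + 2ζωₙs + ωₙ²: ωₙ = √72 ≈ 8.485 rad/s and ζ = 13/(2·√72) ≈ 0.7660.
ζωₙ = 13/2 = 6.5, so ω_d = ωₙ√(1−ζ²) = √(ωₙ² − (ζωₙ)²) = √(72 − 6.5²) = √29.75 ≈ 5.454 rad/s.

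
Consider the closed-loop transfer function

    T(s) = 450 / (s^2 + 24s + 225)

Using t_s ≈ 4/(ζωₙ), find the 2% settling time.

Comparing s^2 + 24s + 225 to s^2 + 2ζωₙs + ωₙ²: ωₙ = 15 rad/s and ζ = 24/(2·15) = 0.8.
ζωₙ = 24/2 = 12, so t_s ≈ 4/(ζωₙ) = 4/12 ≈ 0.3333 s.

t_s ≈ 0.3333 s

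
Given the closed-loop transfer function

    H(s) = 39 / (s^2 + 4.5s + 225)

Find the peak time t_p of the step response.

Comparing s^2 + 4.5s + 225 to s^2 + 2ζωₙs + ωₙ²: ωₙ = 15 rad/s and ζ = 4.5/(2·15) = 0.15.
ζωₙ = 4.5/2 = 2.25, so ω_d = ωₙ√(1−ζ²) = √(ωₙ² − (ζωₙ)²) = √(225 − 2.25²) = √219.9375 ≈ 14.83 rad/s.
t_p = π/ω_d = π/14.83 ≈ 0.2118 s.

t_p ≈ 0.2118 s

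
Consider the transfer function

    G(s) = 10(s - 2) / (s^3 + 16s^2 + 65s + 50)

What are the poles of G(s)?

s = -1, -10, -5

The poles are the roots of the denominator s^3 + 16s^2 + 65s + 50 = 0.
Trying s = -1: the polynomial evaluates to 0, so (s + 1) is a factor.
Dividing out leaves s^2 + 15s + 50 = 0.
Factoring the quadratic: (s + 10)(s + 5) = 0.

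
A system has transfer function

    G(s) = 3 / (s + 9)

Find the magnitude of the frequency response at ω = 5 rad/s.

Substitute s = j5: numerator = 3, denominator = 9 + j5.
|G(j5)| = |3| / |9 + j5| = 3 / 10.296 ≈ 0.2914.

|G(j5)| ≈ 0.2914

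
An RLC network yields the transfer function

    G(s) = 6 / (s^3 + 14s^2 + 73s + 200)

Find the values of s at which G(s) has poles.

The poles are the roots of the denominator s^3 + 14s^2 + 73s + 200 = 0.
Trying s = -8: the polynomial evaluates to 0, so (s + 8) is a factor.
Dividing out leaves s^2 + 6s + 25 = 0.
The quadratic formula then gives s = -3 ± 4j.

s = -3 + 4j, -3 - 4j, -8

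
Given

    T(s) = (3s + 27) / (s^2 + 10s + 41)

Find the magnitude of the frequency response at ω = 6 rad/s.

Substitute s = j6: numerator = 27 + j18, denominator = 5 + j60.
|T(j6)| = |27 + j18| / |5 + j60| = 32.450 / 60.208 ≈ 0.5390.

|T(j6)| ≈ 0.5390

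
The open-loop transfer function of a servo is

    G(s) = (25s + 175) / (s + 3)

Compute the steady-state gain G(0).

Set s = 0: G(0) = (175) / (3) = 175/3.

G(0) = 175/3 ≈ 58.33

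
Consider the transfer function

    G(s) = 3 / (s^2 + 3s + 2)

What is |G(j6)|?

Substitute s = j6: numerator = 3, denominator = -34 + j18.
|G(j6)| = |3| / |-34 + j18| = 3 / 38.471 ≈ 0.07798.

|G(j6)| ≈ 0.07798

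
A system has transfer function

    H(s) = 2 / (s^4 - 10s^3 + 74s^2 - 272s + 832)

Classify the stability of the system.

unstable

The denominator s^4 - 10s^3 + 74s^2 - 272s + 832 factors as (s^2 - 2s + 26)(s^2 - 8s + 32), giving poles at s = 1 ± 5j, 4 ± 4j.
Since the pole(s) at s = 1 + 5j, 1 - 5j, 4 + 4j, 4 - 4j lie in the right half-plane, the system is unstable.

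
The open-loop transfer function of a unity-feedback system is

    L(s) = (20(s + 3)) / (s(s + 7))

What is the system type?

The denominator has 1 factor of s at the origin (free integrator), so this is a Type 1 system.

Type 1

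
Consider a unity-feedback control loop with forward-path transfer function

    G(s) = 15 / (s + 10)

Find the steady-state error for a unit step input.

e_ss = 0.4000

G(s) has no poles at the origin.
This is a Type 0 system. Kp = lim_{s→0} G(s) = 15/10 = 3/2.
e_ss = 1/(1 + Kp) = 1/(1 + 3/2) = 2/5 ≈ 0.4000.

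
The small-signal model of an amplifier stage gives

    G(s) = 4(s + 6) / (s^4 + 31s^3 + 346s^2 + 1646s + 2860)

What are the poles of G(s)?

s = -5 ± j, -11, -10

The poles are the roots of the denominator s^4 + 31s^3 + 346s^2 + 1646s + 2860 = 0.
Trying s = -11: the polynomial evaluates to 0, so (s + 11) is a factor.
Dividing out leaves s^3 + 20s^2 + 126s + 260 = 0.
This factors further as (s^2 + 10s + 26)(s + 10) = 0.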